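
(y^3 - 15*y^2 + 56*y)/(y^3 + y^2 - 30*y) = (y^2 - 15*y + 56)/(y^2 + y - 30)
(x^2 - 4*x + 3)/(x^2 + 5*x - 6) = (x - 3)/(x + 6)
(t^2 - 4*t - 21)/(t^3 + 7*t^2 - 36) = (t - 7)/(t^2 + 4*t - 12)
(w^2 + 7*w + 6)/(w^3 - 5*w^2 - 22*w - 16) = (w + 6)/(w^2 - 6*w - 16)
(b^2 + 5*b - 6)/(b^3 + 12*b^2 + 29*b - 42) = 1/(b + 7)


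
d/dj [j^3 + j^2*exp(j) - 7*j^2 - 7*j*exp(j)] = j^2*exp(j) + 3*j^2 - 5*j*exp(j) - 14*j - 7*exp(j)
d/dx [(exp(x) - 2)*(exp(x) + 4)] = 2*(exp(x) + 1)*exp(x)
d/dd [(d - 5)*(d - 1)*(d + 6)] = 3*d^2 - 31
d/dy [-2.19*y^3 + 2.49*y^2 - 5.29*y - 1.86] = -6.57*y^2 + 4.98*y - 5.29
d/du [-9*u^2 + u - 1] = 1 - 18*u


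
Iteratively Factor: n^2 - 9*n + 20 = (n - 4)*(n - 5)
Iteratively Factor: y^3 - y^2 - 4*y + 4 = (y + 2)*(y^2 - 3*y + 2) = (y - 1)*(y + 2)*(y - 2)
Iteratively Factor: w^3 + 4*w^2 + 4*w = (w)*(w^2 + 4*w + 4) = w*(w + 2)*(w + 2)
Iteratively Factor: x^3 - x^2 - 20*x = (x - 5)*(x^2 + 4*x) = (x - 5)*(x + 4)*(x)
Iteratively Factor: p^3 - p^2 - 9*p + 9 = (p - 1)*(p^2 - 9) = (p - 1)*(p + 3)*(p - 3)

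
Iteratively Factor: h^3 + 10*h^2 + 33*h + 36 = (h + 3)*(h^2 + 7*h + 12) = (h + 3)^2*(h + 4)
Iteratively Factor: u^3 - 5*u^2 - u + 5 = (u - 1)*(u^2 - 4*u - 5) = (u - 5)*(u - 1)*(u + 1)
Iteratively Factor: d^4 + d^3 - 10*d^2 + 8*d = (d - 2)*(d^3 + 3*d^2 - 4*d) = (d - 2)*(d + 4)*(d^2 - d) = d*(d - 2)*(d + 4)*(d - 1)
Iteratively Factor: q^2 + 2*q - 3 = (q + 3)*(q - 1)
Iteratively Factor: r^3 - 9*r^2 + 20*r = (r)*(r^2 - 9*r + 20) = r*(r - 4)*(r - 5)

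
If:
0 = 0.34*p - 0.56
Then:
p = 1.65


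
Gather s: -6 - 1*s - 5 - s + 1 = -2*s - 10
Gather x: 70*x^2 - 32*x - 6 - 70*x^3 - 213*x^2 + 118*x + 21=-70*x^3 - 143*x^2 + 86*x + 15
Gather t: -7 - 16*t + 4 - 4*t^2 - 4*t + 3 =-4*t^2 - 20*t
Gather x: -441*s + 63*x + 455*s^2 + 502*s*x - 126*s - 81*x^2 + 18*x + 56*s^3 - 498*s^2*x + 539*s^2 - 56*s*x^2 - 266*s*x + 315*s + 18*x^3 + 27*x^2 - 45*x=56*s^3 + 994*s^2 - 252*s + 18*x^3 + x^2*(-56*s - 54) + x*(-498*s^2 + 236*s + 36)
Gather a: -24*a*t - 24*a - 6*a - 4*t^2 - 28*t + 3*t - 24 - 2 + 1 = a*(-24*t - 30) - 4*t^2 - 25*t - 25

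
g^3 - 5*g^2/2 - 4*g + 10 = (g - 5/2)*(g - 2)*(g + 2)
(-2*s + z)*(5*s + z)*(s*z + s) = -10*s^3*z - 10*s^3 + 3*s^2*z^2 + 3*s^2*z + s*z^3 + s*z^2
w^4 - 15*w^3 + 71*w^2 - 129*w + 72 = (w - 8)*(w - 3)^2*(w - 1)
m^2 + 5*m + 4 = (m + 1)*(m + 4)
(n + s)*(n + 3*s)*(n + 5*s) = n^3 + 9*n^2*s + 23*n*s^2 + 15*s^3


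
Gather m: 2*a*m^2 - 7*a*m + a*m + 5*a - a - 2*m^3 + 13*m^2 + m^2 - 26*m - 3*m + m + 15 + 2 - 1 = 4*a - 2*m^3 + m^2*(2*a + 14) + m*(-6*a - 28) + 16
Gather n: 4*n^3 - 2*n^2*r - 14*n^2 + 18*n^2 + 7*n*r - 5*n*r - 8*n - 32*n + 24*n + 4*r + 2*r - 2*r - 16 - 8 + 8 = 4*n^3 + n^2*(4 - 2*r) + n*(2*r - 16) + 4*r - 16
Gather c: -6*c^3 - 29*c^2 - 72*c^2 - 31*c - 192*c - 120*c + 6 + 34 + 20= -6*c^3 - 101*c^2 - 343*c + 60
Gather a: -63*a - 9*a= -72*a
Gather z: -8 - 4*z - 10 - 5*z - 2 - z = -10*z - 20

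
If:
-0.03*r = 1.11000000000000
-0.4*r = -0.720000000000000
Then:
No Solution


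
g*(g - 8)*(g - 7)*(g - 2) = g^4 - 17*g^3 + 86*g^2 - 112*g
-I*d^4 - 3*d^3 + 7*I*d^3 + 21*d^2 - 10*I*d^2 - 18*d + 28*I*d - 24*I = (d - 6)*(d - 4*I)*(d + I)*(-I*d + I)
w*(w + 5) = w^2 + 5*w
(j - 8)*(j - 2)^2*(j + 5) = j^4 - 7*j^3 - 24*j^2 + 148*j - 160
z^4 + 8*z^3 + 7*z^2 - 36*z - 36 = (z - 2)*(z + 1)*(z + 3)*(z + 6)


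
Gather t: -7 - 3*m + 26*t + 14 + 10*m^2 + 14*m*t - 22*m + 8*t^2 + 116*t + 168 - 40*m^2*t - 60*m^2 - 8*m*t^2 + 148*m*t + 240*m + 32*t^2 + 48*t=-50*m^2 + 215*m + t^2*(40 - 8*m) + t*(-40*m^2 + 162*m + 190) + 175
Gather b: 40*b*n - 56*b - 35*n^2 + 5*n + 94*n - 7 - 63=b*(40*n - 56) - 35*n^2 + 99*n - 70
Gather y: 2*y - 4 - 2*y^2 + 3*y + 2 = -2*y^2 + 5*y - 2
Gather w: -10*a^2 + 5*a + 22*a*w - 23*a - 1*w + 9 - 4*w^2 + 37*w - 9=-10*a^2 - 18*a - 4*w^2 + w*(22*a + 36)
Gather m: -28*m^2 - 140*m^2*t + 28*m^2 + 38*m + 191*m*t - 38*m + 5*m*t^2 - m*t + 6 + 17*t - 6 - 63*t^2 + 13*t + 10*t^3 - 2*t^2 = -140*m^2*t + m*(5*t^2 + 190*t) + 10*t^3 - 65*t^2 + 30*t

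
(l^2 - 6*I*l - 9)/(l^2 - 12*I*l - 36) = (-l^2 + 6*I*l + 9)/(-l^2 + 12*I*l + 36)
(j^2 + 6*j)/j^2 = (j + 6)/j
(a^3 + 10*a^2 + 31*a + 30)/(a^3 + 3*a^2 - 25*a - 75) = (a + 2)/(a - 5)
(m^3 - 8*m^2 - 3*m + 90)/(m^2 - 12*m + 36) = (m^2 - 2*m - 15)/(m - 6)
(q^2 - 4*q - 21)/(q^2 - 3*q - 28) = (q + 3)/(q + 4)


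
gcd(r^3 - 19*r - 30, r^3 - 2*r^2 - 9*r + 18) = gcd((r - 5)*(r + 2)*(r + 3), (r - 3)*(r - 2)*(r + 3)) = r + 3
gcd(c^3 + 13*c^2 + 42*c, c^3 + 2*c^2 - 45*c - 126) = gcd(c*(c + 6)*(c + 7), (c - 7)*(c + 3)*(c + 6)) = c + 6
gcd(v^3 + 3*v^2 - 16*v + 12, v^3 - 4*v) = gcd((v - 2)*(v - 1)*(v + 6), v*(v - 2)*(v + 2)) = v - 2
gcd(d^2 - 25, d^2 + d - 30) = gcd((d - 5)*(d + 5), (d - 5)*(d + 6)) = d - 5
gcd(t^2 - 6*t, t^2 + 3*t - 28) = 1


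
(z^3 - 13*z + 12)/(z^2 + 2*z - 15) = (z^2 + 3*z - 4)/(z + 5)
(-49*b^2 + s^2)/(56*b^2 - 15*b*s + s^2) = (7*b + s)/(-8*b + s)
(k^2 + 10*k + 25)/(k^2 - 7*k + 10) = (k^2 + 10*k + 25)/(k^2 - 7*k + 10)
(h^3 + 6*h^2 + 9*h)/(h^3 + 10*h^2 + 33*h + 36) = h/(h + 4)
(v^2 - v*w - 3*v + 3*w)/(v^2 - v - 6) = (v - w)/(v + 2)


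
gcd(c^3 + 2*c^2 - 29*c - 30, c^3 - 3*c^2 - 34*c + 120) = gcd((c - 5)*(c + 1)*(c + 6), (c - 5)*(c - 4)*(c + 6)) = c^2 + c - 30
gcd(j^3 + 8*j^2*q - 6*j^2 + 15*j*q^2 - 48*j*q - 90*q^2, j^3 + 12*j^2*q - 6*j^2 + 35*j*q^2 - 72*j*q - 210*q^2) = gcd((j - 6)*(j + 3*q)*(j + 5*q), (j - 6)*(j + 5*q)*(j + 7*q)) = j^2 + 5*j*q - 6*j - 30*q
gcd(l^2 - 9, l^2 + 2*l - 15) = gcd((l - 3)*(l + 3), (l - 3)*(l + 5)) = l - 3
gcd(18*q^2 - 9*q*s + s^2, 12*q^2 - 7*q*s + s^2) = 3*q - s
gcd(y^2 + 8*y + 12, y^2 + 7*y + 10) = y + 2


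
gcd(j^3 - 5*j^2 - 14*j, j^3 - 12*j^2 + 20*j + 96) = j + 2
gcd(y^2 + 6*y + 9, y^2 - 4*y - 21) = y + 3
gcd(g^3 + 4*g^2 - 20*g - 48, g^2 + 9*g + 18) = g + 6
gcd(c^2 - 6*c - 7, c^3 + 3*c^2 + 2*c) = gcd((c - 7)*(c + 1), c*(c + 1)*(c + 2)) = c + 1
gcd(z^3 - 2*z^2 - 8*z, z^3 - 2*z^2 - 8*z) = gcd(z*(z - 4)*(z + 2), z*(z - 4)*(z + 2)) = z^3 - 2*z^2 - 8*z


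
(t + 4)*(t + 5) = t^2 + 9*t + 20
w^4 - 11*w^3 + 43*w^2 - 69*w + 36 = (w - 4)*(w - 3)^2*(w - 1)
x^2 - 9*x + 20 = (x - 5)*(x - 4)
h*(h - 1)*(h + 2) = h^3 + h^2 - 2*h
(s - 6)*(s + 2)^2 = s^3 - 2*s^2 - 20*s - 24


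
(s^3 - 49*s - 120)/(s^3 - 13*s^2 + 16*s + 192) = (s + 5)/(s - 8)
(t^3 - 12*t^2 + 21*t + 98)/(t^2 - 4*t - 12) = (t^2 - 14*t + 49)/(t - 6)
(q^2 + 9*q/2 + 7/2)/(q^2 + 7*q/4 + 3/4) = 2*(2*q + 7)/(4*q + 3)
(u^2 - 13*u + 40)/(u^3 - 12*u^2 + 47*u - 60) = (u - 8)/(u^2 - 7*u + 12)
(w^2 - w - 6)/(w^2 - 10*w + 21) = (w + 2)/(w - 7)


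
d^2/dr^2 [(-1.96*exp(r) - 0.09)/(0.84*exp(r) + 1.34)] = (2.142672*exp(r) - 3.418072)*exp(r)/(0.592704*exp(3*r) + 2.836512*exp(2*r) + 4.524912*exp(r) + 2.406104)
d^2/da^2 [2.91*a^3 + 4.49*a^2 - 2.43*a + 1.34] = 17.46*a + 8.98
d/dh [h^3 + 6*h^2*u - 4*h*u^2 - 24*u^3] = 3*h^2 + 12*h*u - 4*u^2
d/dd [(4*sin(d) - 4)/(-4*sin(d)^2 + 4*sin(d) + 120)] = (sin(d)^2 - 2*sin(d) + 31)*cos(d)/(sin(d) + cos(d)^2 + 29)^2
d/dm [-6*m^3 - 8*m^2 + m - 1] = -18*m^2 - 16*m + 1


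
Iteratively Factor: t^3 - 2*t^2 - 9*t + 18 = (t - 3)*(t^2 + t - 6) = (t - 3)*(t + 3)*(t - 2)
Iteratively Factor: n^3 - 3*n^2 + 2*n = (n)*(n^2 - 3*n + 2) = n*(n - 1)*(n - 2)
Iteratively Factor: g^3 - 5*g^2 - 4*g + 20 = (g + 2)*(g^2 - 7*g + 10) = (g - 5)*(g + 2)*(g - 2)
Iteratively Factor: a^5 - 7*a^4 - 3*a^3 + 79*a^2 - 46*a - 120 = (a + 3)*(a^4 - 10*a^3 + 27*a^2 - 2*a - 40) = (a + 1)*(a + 3)*(a^3 - 11*a^2 + 38*a - 40) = (a - 5)*(a + 1)*(a + 3)*(a^2 - 6*a + 8) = (a - 5)*(a - 4)*(a + 1)*(a + 3)*(a - 2)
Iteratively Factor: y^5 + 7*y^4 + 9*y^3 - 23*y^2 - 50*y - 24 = (y + 3)*(y^4 + 4*y^3 - 3*y^2 - 14*y - 8) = (y + 1)*(y + 3)*(y^3 + 3*y^2 - 6*y - 8) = (y + 1)^2*(y + 3)*(y^2 + 2*y - 8) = (y - 2)*(y + 1)^2*(y + 3)*(y + 4)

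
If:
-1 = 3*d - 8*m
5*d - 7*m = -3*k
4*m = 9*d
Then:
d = 1/15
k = 43/180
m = 3/20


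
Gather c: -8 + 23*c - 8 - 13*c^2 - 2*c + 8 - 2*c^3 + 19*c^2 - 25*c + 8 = -2*c^3 + 6*c^2 - 4*c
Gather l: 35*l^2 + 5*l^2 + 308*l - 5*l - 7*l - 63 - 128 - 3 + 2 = 40*l^2 + 296*l - 192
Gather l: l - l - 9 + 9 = 0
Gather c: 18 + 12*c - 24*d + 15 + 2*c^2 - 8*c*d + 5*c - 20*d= 2*c^2 + c*(17 - 8*d) - 44*d + 33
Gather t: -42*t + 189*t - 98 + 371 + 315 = 147*t + 588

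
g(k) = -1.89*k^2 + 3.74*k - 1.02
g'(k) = 3.74 - 3.78*k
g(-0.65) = -4.25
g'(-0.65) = 6.20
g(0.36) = 0.08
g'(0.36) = 2.38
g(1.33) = 0.61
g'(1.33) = -1.29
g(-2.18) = -18.16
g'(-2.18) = 11.98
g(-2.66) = -24.34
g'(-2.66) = 13.79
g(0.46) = 0.30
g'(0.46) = 2.00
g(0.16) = -0.47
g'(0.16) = 3.14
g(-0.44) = -3.03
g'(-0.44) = 5.40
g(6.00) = -46.62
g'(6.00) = -18.94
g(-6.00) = -91.50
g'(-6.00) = 26.42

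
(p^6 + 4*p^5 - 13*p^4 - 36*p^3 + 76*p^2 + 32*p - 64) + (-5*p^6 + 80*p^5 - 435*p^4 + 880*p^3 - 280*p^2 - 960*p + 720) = -4*p^6 + 84*p^5 - 448*p^4 + 844*p^3 - 204*p^2 - 928*p + 656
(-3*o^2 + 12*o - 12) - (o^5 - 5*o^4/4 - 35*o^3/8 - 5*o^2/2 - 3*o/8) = -o^5 + 5*o^4/4 + 35*o^3/8 - o^2/2 + 99*o/8 - 12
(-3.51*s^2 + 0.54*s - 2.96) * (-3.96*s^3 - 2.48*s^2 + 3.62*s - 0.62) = 13.8996*s^5 + 6.5664*s^4 - 2.3238*s^3 + 11.4718*s^2 - 11.05*s + 1.8352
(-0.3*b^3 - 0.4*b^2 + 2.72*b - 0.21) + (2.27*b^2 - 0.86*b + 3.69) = -0.3*b^3 + 1.87*b^2 + 1.86*b + 3.48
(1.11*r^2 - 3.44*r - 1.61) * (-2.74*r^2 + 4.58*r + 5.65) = -3.0414*r^4 + 14.5094*r^3 - 5.0723*r^2 - 26.8098*r - 9.0965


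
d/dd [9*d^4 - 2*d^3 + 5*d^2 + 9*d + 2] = 36*d^3 - 6*d^2 + 10*d + 9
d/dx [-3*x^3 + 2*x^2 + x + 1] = -9*x^2 + 4*x + 1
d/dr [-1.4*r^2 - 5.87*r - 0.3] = -2.8*r - 5.87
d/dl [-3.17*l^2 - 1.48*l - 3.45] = -6.34*l - 1.48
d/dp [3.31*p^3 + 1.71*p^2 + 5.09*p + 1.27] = 9.93*p^2 + 3.42*p + 5.09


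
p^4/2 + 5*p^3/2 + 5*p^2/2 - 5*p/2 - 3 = (p/2 + 1)*(p - 1)*(p + 1)*(p + 3)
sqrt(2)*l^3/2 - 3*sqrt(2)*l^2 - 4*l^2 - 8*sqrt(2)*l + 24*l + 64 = (l - 8)*(l - 4*sqrt(2))*(sqrt(2)*l/2 + sqrt(2))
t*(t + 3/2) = t^2 + 3*t/2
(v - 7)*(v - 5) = v^2 - 12*v + 35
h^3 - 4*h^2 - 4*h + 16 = (h - 4)*(h - 2)*(h + 2)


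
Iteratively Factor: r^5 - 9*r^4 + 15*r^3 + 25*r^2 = (r + 1)*(r^4 - 10*r^3 + 25*r^2) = r*(r + 1)*(r^3 - 10*r^2 + 25*r) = r^2*(r + 1)*(r^2 - 10*r + 25) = r^2*(r - 5)*(r + 1)*(r - 5)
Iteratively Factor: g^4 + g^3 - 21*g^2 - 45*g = (g + 3)*(g^3 - 2*g^2 - 15*g) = (g - 5)*(g + 3)*(g^2 + 3*g) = (g - 5)*(g + 3)^2*(g)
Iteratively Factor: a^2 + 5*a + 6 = (a + 2)*(a + 3)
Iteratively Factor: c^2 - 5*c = (c - 5)*(c)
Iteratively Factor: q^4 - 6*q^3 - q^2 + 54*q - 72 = (q - 3)*(q^3 - 3*q^2 - 10*q + 24) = (q - 4)*(q - 3)*(q^2 + q - 6) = (q - 4)*(q - 3)*(q - 2)*(q + 3)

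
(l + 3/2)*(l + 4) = l^2 + 11*l/2 + 6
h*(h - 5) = h^2 - 5*h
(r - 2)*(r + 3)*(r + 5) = r^3 + 6*r^2 - r - 30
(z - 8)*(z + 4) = z^2 - 4*z - 32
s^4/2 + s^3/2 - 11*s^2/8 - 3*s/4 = s*(s/2 + 1)*(s - 3/2)*(s + 1/2)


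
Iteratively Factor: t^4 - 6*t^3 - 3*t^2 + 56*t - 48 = (t - 4)*(t^3 - 2*t^2 - 11*t + 12) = (t - 4)*(t - 1)*(t^2 - t - 12) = (t - 4)*(t - 1)*(t + 3)*(t - 4)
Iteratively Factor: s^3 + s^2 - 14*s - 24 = (s + 3)*(s^2 - 2*s - 8) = (s - 4)*(s + 3)*(s + 2)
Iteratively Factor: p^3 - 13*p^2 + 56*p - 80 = (p - 4)*(p^2 - 9*p + 20) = (p - 5)*(p - 4)*(p - 4)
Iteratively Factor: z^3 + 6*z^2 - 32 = (z + 4)*(z^2 + 2*z - 8) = (z - 2)*(z + 4)*(z + 4)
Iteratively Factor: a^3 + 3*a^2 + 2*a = (a + 2)*(a^2 + a) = (a + 1)*(a + 2)*(a)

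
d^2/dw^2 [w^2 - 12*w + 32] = 2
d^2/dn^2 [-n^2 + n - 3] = -2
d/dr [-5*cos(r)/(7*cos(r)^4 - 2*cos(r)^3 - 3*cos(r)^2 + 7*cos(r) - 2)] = 20*(-21*cos(r)^4 + 4*cos(r)^3 + 3*cos(r)^2 - 2)*sin(r)/(-14*sin(r)^4 + 22*sin(r)^2 - 11*cos(r) + cos(3*r) - 4)^2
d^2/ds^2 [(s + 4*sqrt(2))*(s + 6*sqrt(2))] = 2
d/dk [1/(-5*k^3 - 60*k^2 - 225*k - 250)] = 3*(k^2 + 8*k + 15)/(5*(k^3 + 12*k^2 + 45*k + 50)^2)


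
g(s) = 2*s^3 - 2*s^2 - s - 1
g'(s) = 6*s^2 - 4*s - 1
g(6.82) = 533.58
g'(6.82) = 250.79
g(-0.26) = -0.91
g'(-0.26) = 0.45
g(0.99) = -2.01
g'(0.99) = 0.92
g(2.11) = 6.77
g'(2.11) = 17.27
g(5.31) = 236.74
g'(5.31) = 146.94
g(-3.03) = -71.97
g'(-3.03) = 66.21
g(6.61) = 482.62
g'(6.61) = 234.71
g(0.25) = -1.34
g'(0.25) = -1.62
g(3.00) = 32.00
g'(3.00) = 41.00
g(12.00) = 3155.00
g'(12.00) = 815.00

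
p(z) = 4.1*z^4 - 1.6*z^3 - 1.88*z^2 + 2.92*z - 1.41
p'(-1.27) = -33.64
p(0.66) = 0.02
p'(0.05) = 2.72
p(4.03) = 956.55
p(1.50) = 14.10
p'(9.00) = 11535.88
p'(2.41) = 195.54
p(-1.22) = 4.22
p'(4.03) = 983.20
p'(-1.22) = -29.42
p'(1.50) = 41.83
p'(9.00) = 11535.88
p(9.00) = 25606.29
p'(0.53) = 2.02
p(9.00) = 25606.29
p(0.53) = -0.31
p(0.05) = -1.27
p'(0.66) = 3.06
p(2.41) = 110.62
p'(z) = 16.4*z^3 - 4.8*z^2 - 3.76*z + 2.92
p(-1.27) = 5.79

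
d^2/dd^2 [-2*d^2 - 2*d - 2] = -4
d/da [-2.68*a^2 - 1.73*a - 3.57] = -5.36*a - 1.73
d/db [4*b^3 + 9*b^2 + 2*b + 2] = 12*b^2 + 18*b + 2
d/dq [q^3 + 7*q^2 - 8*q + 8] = 3*q^2 + 14*q - 8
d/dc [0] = 0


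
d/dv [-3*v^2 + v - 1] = 1 - 6*v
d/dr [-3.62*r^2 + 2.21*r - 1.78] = 2.21 - 7.24*r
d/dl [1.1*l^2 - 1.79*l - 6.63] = 2.2*l - 1.79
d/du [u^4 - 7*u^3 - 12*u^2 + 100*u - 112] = 4*u^3 - 21*u^2 - 24*u + 100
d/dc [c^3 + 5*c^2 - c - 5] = 3*c^2 + 10*c - 1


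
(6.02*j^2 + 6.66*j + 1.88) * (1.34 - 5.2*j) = -31.304*j^3 - 26.5652*j^2 - 0.851599999999999*j + 2.5192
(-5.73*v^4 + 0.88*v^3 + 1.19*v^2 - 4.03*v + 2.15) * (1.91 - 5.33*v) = 30.5409*v^5 - 15.6347*v^4 - 4.6619*v^3 + 23.7528*v^2 - 19.1568*v + 4.1065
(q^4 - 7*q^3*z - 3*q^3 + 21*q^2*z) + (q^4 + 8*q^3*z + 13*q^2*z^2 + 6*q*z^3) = 2*q^4 + q^3*z - 3*q^3 + 13*q^2*z^2 + 21*q^2*z + 6*q*z^3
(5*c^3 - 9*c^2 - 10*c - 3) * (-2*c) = -10*c^4 + 18*c^3 + 20*c^2 + 6*c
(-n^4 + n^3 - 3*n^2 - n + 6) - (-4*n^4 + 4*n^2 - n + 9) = 3*n^4 + n^3 - 7*n^2 - 3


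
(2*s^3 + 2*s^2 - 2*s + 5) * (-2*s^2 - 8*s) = -4*s^5 - 20*s^4 - 12*s^3 + 6*s^2 - 40*s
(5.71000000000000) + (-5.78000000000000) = -0.0700000000000003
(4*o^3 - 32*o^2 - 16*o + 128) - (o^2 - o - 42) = 4*o^3 - 33*o^2 - 15*o + 170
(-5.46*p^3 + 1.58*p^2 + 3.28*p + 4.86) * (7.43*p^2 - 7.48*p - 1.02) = -40.5678*p^5 + 52.5802*p^4 + 18.1212*p^3 + 9.9638*p^2 - 39.6984*p - 4.9572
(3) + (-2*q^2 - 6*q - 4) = -2*q^2 - 6*q - 1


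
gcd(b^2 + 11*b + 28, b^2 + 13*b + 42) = b + 7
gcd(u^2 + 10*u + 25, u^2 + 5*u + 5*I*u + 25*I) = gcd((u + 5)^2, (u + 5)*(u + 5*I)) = u + 5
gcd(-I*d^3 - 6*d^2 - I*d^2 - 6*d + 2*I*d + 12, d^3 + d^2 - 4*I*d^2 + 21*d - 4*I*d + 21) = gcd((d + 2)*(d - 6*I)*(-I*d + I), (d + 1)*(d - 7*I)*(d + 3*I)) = 1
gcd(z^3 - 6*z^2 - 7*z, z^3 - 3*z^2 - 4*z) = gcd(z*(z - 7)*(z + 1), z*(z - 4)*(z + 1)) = z^2 + z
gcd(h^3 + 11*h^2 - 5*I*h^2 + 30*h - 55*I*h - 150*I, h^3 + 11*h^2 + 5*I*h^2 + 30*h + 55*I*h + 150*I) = h^2 + 11*h + 30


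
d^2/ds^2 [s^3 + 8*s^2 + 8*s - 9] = 6*s + 16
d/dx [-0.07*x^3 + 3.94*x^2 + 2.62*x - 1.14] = -0.21*x^2 + 7.88*x + 2.62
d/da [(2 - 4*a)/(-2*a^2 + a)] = -2/a^2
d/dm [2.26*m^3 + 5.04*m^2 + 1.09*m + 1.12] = 6.78*m^2 + 10.08*m + 1.09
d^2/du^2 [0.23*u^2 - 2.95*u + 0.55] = 0.460000000000000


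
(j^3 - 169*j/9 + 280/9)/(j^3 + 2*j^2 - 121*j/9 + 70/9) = (3*j - 8)/(3*j - 2)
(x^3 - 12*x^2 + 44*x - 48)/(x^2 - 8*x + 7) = (x^3 - 12*x^2 + 44*x - 48)/(x^2 - 8*x + 7)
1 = 1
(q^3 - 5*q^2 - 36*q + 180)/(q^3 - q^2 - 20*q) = (q^2 - 36)/(q*(q + 4))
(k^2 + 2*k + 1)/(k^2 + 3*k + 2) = (k + 1)/(k + 2)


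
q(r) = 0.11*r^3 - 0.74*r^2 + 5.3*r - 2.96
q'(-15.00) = 101.75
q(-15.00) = -620.21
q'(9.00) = 18.71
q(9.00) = 64.99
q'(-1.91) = 9.33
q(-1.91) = -16.55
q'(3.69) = 4.33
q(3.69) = 12.05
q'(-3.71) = 15.33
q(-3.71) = -38.43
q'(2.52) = 3.67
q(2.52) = 7.46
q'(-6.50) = 28.86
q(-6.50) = -98.88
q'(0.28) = 4.91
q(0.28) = -1.53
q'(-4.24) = 17.51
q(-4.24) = -47.12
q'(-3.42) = 14.22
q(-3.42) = -34.14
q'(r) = 0.33*r^2 - 1.48*r + 5.3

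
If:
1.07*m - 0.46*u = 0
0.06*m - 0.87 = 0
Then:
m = 14.50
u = 33.73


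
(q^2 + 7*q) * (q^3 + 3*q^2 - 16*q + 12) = q^5 + 10*q^4 + 5*q^3 - 100*q^2 + 84*q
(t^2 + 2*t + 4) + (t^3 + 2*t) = t^3 + t^2 + 4*t + 4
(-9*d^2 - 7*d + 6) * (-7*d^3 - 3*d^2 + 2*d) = 63*d^5 + 76*d^4 - 39*d^3 - 32*d^2 + 12*d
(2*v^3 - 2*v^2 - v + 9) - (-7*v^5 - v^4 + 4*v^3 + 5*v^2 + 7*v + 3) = 7*v^5 + v^4 - 2*v^3 - 7*v^2 - 8*v + 6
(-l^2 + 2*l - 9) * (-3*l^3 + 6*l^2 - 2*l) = 3*l^5 - 12*l^4 + 41*l^3 - 58*l^2 + 18*l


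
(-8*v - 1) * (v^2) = -8*v^3 - v^2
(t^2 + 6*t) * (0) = 0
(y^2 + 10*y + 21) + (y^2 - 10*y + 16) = 2*y^2 + 37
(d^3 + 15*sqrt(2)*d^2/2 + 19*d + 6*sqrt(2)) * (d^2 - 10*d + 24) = d^5 - 10*d^4 + 15*sqrt(2)*d^4/2 - 75*sqrt(2)*d^3 + 43*d^3 - 190*d^2 + 186*sqrt(2)*d^2 - 60*sqrt(2)*d + 456*d + 144*sqrt(2)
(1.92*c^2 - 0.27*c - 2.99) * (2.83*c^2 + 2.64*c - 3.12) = 5.4336*c^4 + 4.3047*c^3 - 15.1649*c^2 - 7.0512*c + 9.3288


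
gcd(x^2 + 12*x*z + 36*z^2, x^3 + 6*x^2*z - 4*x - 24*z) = x + 6*z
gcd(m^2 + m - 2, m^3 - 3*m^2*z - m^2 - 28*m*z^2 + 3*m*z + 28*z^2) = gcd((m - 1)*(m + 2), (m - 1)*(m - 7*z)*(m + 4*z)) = m - 1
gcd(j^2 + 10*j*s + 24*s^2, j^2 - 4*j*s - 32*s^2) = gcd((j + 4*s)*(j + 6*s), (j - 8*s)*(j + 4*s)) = j + 4*s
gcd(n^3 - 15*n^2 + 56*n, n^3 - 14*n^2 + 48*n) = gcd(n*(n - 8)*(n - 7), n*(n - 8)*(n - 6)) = n^2 - 8*n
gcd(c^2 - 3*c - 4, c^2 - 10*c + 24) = c - 4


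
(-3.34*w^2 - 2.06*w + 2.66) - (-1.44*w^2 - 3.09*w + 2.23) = -1.9*w^2 + 1.03*w + 0.43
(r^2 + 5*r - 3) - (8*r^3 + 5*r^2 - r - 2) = -8*r^3 - 4*r^2 + 6*r - 1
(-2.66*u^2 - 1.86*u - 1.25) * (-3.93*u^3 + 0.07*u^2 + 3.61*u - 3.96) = 10.4538*u^5 + 7.1236*u^4 - 4.8203*u^3 + 3.7315*u^2 + 2.8531*u + 4.95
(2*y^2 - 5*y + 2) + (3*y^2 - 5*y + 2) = 5*y^2 - 10*y + 4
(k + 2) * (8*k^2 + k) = 8*k^3 + 17*k^2 + 2*k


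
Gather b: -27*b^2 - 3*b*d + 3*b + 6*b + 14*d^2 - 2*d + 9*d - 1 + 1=-27*b^2 + b*(9 - 3*d) + 14*d^2 + 7*d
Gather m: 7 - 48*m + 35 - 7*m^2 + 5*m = -7*m^2 - 43*m + 42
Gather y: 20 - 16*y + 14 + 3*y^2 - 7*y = 3*y^2 - 23*y + 34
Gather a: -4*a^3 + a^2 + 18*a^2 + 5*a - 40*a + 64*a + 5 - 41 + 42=-4*a^3 + 19*a^2 + 29*a + 6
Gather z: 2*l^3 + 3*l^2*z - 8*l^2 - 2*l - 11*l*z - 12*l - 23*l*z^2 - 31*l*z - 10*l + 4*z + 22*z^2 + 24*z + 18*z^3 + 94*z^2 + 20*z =2*l^3 - 8*l^2 - 24*l + 18*z^3 + z^2*(116 - 23*l) + z*(3*l^2 - 42*l + 48)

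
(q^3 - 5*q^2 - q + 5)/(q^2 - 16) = (q^3 - 5*q^2 - q + 5)/(q^2 - 16)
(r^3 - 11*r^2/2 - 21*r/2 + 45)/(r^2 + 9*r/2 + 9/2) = (2*r^2 - 17*r + 30)/(2*r + 3)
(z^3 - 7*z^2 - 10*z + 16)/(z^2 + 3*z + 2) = (z^2 - 9*z + 8)/(z + 1)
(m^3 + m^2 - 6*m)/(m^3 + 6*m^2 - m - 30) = m/(m + 5)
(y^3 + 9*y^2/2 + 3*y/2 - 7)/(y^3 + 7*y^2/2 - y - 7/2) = (y + 2)/(y + 1)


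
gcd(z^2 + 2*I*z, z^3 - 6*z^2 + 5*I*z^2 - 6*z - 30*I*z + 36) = z + 2*I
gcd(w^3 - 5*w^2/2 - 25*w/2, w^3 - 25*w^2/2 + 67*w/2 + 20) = w - 5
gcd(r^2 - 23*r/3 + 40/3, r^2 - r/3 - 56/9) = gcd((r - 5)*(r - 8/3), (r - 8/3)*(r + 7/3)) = r - 8/3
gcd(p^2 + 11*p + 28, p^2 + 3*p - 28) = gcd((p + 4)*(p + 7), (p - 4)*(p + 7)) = p + 7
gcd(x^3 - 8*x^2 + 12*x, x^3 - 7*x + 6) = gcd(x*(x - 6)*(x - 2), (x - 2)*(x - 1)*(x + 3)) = x - 2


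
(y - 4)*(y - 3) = y^2 - 7*y + 12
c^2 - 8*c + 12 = (c - 6)*(c - 2)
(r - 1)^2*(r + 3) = r^3 + r^2 - 5*r + 3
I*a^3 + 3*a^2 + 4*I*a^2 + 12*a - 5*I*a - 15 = (a + 5)*(a - 3*I)*(I*a - I)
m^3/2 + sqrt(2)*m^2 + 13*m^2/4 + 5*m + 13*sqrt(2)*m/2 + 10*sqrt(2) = (m/2 + sqrt(2))*(m + 5/2)*(m + 4)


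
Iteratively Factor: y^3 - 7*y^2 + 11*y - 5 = (y - 1)*(y^2 - 6*y + 5) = (y - 5)*(y - 1)*(y - 1)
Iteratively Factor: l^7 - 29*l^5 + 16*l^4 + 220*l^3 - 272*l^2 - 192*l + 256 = (l - 1)*(l^6 + l^5 - 28*l^4 - 12*l^3 + 208*l^2 - 64*l - 256) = (l - 1)*(l + 1)*(l^5 - 28*l^3 + 16*l^2 + 192*l - 256) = (l - 4)*(l - 1)*(l + 1)*(l^4 + 4*l^3 - 12*l^2 - 32*l + 64) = (l - 4)*(l - 2)*(l - 1)*(l + 1)*(l^3 + 6*l^2 - 32) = (l - 4)*(l - 2)*(l - 1)*(l + 1)*(l + 4)*(l^2 + 2*l - 8) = (l - 4)*(l - 2)^2*(l - 1)*(l + 1)*(l + 4)*(l + 4)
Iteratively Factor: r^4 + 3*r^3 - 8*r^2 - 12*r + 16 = (r - 1)*(r^3 + 4*r^2 - 4*r - 16) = (r - 1)*(r + 4)*(r^2 - 4) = (r - 2)*(r - 1)*(r + 4)*(r + 2)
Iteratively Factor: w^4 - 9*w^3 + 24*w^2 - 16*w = (w - 1)*(w^3 - 8*w^2 + 16*w) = (w - 4)*(w - 1)*(w^2 - 4*w) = (w - 4)^2*(w - 1)*(w)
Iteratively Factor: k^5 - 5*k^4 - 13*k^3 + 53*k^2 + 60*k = (k - 4)*(k^4 - k^3 - 17*k^2 - 15*k) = (k - 4)*(k + 3)*(k^3 - 4*k^2 - 5*k) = (k - 4)*(k + 1)*(k + 3)*(k^2 - 5*k) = k*(k - 4)*(k + 1)*(k + 3)*(k - 5)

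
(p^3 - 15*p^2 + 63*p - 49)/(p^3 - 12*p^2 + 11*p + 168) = (p^2 - 8*p + 7)/(p^2 - 5*p - 24)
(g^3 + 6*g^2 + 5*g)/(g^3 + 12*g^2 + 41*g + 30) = g/(g + 6)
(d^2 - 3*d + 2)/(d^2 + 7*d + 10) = (d^2 - 3*d + 2)/(d^2 + 7*d + 10)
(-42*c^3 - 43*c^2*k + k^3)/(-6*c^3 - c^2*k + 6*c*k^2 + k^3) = (7*c - k)/(c - k)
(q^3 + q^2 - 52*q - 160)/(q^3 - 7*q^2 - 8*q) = (q^2 + 9*q + 20)/(q*(q + 1))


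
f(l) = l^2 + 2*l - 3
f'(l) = 2*l + 2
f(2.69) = 9.62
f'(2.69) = 7.38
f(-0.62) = -3.86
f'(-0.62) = 0.76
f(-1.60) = -3.64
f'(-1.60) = -1.20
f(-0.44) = -3.69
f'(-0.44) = 1.12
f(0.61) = -1.41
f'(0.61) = 3.22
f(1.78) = 3.73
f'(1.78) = 5.56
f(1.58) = 2.66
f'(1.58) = 5.16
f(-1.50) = -3.75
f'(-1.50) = -1.00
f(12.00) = 165.00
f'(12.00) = 26.00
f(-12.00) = 117.00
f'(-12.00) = -22.00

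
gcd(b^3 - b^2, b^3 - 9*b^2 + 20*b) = b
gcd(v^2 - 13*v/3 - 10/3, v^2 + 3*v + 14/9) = v + 2/3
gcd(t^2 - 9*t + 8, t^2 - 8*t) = t - 8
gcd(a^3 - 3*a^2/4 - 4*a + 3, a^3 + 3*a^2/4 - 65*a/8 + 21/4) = a^2 - 11*a/4 + 3/2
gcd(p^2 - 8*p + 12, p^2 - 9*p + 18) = p - 6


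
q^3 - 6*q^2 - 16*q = q*(q - 8)*(q + 2)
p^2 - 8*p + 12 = (p - 6)*(p - 2)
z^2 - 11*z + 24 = (z - 8)*(z - 3)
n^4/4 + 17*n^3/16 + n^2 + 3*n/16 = n*(n/4 + 1/4)*(n + 1/4)*(n + 3)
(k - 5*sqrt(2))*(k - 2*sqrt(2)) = k^2 - 7*sqrt(2)*k + 20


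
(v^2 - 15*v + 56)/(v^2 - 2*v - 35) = (v - 8)/(v + 5)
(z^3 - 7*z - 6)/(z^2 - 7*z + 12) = (z^2 + 3*z + 2)/(z - 4)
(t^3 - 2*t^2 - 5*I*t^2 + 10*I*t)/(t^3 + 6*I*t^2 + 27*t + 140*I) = t*(t - 2)/(t^2 + 11*I*t - 28)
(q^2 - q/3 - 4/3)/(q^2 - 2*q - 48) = (-3*q^2 + q + 4)/(3*(-q^2 + 2*q + 48))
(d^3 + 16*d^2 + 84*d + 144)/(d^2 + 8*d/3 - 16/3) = 3*(d^2 + 12*d + 36)/(3*d - 4)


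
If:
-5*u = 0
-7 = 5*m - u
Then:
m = -7/5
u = 0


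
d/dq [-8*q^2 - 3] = -16*q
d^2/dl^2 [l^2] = 2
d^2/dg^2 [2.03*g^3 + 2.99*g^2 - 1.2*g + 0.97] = 12.18*g + 5.98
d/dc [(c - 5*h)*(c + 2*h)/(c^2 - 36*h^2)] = h*(3*c^2 - 52*c*h + 108*h^2)/(c^4 - 72*c^2*h^2 + 1296*h^4)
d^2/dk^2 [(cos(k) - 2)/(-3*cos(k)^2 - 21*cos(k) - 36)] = (9*(1 - cos(2*k))^2*cos(k)/4 - 15*(1 - cos(2*k))^2/4 + 761*cos(k)/2 - 52*cos(2*k) - 27*cos(3*k) - cos(5*k)/2 + 279)/(3*(cos(k) + 3)^3*(cos(k) + 4)^3)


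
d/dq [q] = 1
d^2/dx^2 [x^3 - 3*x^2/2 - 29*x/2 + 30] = 6*x - 3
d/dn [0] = 0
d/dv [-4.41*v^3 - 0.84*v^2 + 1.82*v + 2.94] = -13.23*v^2 - 1.68*v + 1.82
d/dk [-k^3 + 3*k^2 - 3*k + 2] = -3*k^2 + 6*k - 3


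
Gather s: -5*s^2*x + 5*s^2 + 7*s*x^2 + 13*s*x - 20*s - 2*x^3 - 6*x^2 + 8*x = s^2*(5 - 5*x) + s*(7*x^2 + 13*x - 20) - 2*x^3 - 6*x^2 + 8*x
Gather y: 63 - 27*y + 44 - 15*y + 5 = 112 - 42*y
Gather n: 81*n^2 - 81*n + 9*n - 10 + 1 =81*n^2 - 72*n - 9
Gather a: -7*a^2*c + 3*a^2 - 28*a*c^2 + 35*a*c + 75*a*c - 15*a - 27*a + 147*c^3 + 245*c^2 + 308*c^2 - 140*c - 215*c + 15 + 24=a^2*(3 - 7*c) + a*(-28*c^2 + 110*c - 42) + 147*c^3 + 553*c^2 - 355*c + 39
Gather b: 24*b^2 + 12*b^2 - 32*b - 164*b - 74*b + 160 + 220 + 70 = 36*b^2 - 270*b + 450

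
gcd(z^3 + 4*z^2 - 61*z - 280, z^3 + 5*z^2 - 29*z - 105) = z + 7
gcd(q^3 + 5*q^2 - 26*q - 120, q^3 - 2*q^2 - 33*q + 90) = q^2 + q - 30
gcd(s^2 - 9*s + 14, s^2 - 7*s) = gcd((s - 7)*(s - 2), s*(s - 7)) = s - 7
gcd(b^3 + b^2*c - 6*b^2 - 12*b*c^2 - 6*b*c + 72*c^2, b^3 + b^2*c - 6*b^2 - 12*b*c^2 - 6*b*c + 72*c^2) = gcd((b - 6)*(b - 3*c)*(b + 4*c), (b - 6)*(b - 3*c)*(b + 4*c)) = b^3 + b^2*c - 6*b^2 - 12*b*c^2 - 6*b*c + 72*c^2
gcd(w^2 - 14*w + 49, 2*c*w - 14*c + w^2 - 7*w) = w - 7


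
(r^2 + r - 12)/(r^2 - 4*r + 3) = (r + 4)/(r - 1)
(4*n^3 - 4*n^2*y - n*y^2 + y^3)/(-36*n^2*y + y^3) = (-4*n^3 + 4*n^2*y + n*y^2 - y^3)/(y*(36*n^2 - y^2))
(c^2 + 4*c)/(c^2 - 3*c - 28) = c/(c - 7)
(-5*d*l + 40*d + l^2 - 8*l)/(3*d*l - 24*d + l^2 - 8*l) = (-5*d + l)/(3*d + l)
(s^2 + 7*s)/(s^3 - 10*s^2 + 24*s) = (s + 7)/(s^2 - 10*s + 24)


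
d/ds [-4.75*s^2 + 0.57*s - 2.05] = 0.57 - 9.5*s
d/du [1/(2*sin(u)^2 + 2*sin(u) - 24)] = -(2*sin(u) + 1)*cos(u)/(2*(sin(u)^2 + sin(u) - 12)^2)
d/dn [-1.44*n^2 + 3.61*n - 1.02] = 3.61 - 2.88*n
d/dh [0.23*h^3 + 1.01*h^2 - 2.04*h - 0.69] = 0.69*h^2 + 2.02*h - 2.04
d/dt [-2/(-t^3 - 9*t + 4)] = 6*(-t^2 - 3)/(t^3 + 9*t - 4)^2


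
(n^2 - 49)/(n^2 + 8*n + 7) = (n - 7)/(n + 1)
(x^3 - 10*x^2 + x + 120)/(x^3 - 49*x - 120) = (x - 5)/(x + 5)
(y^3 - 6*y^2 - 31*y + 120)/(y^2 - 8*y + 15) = (y^2 - 3*y - 40)/(y - 5)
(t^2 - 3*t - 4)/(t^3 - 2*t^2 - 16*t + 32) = (t + 1)/(t^2 + 2*t - 8)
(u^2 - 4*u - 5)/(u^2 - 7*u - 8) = (u - 5)/(u - 8)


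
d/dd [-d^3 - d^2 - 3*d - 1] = -3*d^2 - 2*d - 3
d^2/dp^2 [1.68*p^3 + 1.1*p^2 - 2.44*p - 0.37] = 10.08*p + 2.2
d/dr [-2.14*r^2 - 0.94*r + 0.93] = -4.28*r - 0.94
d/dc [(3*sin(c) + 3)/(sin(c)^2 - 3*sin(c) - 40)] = 3*(-2*sin(c) + cos(c)^2 - 38)*cos(c)/((sin(c) - 8)^2*(sin(c) + 5)^2)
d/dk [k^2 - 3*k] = 2*k - 3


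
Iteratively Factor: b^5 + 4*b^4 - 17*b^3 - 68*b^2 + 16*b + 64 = (b + 4)*(b^4 - 17*b^2 + 16) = (b + 1)*(b + 4)*(b^3 - b^2 - 16*b + 16) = (b - 1)*(b + 1)*(b + 4)*(b^2 - 16) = (b - 1)*(b + 1)*(b + 4)^2*(b - 4)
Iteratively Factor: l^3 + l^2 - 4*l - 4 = (l + 2)*(l^2 - l - 2) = (l - 2)*(l + 2)*(l + 1)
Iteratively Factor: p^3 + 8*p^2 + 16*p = (p + 4)*(p^2 + 4*p) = p*(p + 4)*(p + 4)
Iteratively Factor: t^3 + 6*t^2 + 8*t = (t + 4)*(t^2 + 2*t) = t*(t + 4)*(t + 2)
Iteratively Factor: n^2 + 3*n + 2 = (n + 1)*(n + 2)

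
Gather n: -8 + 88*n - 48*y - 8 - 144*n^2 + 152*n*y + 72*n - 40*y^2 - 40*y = -144*n^2 + n*(152*y + 160) - 40*y^2 - 88*y - 16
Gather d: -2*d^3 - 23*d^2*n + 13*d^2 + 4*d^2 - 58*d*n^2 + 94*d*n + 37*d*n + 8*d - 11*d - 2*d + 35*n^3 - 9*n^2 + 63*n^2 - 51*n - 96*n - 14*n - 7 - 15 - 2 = -2*d^3 + d^2*(17 - 23*n) + d*(-58*n^2 + 131*n - 5) + 35*n^3 + 54*n^2 - 161*n - 24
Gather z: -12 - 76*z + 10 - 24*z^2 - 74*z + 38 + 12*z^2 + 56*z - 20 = -12*z^2 - 94*z + 16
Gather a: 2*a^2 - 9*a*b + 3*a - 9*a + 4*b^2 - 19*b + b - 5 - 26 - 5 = 2*a^2 + a*(-9*b - 6) + 4*b^2 - 18*b - 36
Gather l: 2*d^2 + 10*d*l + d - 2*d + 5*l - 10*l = 2*d^2 - d + l*(10*d - 5)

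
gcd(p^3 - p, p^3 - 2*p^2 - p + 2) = p^2 - 1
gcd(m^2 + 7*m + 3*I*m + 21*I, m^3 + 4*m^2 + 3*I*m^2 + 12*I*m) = m + 3*I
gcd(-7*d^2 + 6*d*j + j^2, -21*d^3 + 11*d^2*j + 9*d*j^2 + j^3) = 7*d^2 - 6*d*j - j^2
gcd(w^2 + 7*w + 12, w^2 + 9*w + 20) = w + 4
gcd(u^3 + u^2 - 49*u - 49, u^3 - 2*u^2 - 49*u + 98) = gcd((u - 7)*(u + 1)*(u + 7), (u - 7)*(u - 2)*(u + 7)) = u^2 - 49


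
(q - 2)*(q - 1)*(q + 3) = q^3 - 7*q + 6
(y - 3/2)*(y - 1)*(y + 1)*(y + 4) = y^4 + 5*y^3/2 - 7*y^2 - 5*y/2 + 6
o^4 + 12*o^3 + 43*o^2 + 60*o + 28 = (o + 1)*(o + 2)^2*(o + 7)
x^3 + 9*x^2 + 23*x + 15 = (x + 1)*(x + 3)*(x + 5)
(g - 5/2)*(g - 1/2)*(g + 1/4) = g^3 - 11*g^2/4 + g/2 + 5/16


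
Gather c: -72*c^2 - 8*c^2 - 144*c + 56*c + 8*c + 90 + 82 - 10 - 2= -80*c^2 - 80*c + 160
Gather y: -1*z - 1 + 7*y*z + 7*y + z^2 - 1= y*(7*z + 7) + z^2 - z - 2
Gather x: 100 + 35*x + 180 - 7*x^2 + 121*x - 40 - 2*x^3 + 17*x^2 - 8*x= -2*x^3 + 10*x^2 + 148*x + 240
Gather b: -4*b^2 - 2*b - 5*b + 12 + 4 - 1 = -4*b^2 - 7*b + 15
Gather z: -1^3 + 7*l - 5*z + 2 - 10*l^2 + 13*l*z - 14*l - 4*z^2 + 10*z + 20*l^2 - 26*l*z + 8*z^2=10*l^2 - 7*l + 4*z^2 + z*(5 - 13*l) + 1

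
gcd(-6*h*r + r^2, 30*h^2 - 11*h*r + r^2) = -6*h + r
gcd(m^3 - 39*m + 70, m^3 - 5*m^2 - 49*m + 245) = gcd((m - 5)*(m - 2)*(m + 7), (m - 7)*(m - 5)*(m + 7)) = m^2 + 2*m - 35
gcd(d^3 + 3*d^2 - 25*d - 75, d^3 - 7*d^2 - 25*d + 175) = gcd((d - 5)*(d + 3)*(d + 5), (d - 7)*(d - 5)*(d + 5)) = d^2 - 25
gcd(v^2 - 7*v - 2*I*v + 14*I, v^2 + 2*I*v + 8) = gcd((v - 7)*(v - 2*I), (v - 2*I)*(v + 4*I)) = v - 2*I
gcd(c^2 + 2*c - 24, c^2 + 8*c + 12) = c + 6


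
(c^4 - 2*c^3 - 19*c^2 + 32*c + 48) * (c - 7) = c^5 - 9*c^4 - 5*c^3 + 165*c^2 - 176*c - 336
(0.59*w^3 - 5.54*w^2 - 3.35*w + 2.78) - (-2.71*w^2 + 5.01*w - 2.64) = 0.59*w^3 - 2.83*w^2 - 8.36*w + 5.42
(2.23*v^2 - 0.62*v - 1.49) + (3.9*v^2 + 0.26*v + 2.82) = 6.13*v^2 - 0.36*v + 1.33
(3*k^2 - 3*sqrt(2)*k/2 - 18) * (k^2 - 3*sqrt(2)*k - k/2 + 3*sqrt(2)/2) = 3*k^4 - 21*sqrt(2)*k^3/2 - 3*k^3/2 - 9*k^2 + 21*sqrt(2)*k^2/4 + 9*k/2 + 54*sqrt(2)*k - 27*sqrt(2)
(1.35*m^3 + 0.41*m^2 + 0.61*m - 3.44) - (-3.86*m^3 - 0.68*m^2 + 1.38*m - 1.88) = 5.21*m^3 + 1.09*m^2 - 0.77*m - 1.56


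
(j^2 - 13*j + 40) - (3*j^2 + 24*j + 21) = -2*j^2 - 37*j + 19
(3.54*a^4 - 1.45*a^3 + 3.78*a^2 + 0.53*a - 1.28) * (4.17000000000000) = 14.7618*a^4 - 6.0465*a^3 + 15.7626*a^2 + 2.2101*a - 5.3376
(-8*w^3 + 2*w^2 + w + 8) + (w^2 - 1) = -8*w^3 + 3*w^2 + w + 7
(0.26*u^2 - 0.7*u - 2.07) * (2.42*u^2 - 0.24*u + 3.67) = 0.6292*u^4 - 1.7564*u^3 - 3.8872*u^2 - 2.0722*u - 7.5969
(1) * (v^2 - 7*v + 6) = v^2 - 7*v + 6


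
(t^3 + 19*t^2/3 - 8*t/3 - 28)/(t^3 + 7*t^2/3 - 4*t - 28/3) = (t + 6)/(t + 2)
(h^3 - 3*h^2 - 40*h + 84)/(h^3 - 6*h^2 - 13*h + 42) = (h + 6)/(h + 3)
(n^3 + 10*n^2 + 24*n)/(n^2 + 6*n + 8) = n*(n + 6)/(n + 2)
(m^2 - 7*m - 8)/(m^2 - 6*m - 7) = (m - 8)/(m - 7)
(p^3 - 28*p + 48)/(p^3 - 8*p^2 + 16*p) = (p^2 + 4*p - 12)/(p*(p - 4))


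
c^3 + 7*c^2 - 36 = (c - 2)*(c + 3)*(c + 6)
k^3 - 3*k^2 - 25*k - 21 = (k - 7)*(k + 1)*(k + 3)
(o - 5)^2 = o^2 - 10*o + 25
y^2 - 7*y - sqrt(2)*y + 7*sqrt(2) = (y - 7)*(y - sqrt(2))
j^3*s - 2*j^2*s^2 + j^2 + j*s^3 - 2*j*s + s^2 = (-j + s)^2*(j*s + 1)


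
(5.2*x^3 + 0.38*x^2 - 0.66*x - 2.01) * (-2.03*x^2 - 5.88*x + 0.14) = -10.556*x^5 - 31.3474*x^4 - 0.1666*x^3 + 8.0143*x^2 + 11.7264*x - 0.2814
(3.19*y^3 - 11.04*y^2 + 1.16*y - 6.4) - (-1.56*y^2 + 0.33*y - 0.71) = 3.19*y^3 - 9.48*y^2 + 0.83*y - 5.69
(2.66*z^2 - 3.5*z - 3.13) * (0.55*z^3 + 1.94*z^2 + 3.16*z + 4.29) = 1.463*z^5 + 3.2354*z^4 - 0.105899999999998*z^3 - 5.7208*z^2 - 24.9058*z - 13.4277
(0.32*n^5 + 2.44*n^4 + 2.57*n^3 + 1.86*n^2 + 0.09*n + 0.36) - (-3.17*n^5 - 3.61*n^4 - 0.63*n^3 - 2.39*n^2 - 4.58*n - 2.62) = 3.49*n^5 + 6.05*n^4 + 3.2*n^3 + 4.25*n^2 + 4.67*n + 2.98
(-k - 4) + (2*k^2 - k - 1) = 2*k^2 - 2*k - 5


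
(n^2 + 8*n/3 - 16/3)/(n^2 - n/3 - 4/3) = (n + 4)/(n + 1)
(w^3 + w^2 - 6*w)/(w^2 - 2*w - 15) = w*(w - 2)/(w - 5)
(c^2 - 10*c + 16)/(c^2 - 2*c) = (c - 8)/c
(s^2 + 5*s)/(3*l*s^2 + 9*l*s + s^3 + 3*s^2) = (s + 5)/(3*l*s + 9*l + s^2 + 3*s)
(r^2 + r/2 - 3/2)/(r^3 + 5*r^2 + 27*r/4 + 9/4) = 2*(r - 1)/(2*r^2 + 7*r + 3)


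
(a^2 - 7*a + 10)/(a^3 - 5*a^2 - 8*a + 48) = (a^2 - 7*a + 10)/(a^3 - 5*a^2 - 8*a + 48)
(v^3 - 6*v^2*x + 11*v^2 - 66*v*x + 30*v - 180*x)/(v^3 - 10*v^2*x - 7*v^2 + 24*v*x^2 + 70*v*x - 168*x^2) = (-v^2 - 11*v - 30)/(-v^2 + 4*v*x + 7*v - 28*x)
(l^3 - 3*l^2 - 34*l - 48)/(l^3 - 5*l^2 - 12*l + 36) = (l^2 - 6*l - 16)/(l^2 - 8*l + 12)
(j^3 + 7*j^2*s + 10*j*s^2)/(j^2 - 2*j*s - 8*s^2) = j*(-j - 5*s)/(-j + 4*s)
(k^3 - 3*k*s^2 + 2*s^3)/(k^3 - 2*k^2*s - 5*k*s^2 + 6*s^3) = (-k + s)/(-k + 3*s)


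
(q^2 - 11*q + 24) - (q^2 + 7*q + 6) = 18 - 18*q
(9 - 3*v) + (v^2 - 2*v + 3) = v^2 - 5*v + 12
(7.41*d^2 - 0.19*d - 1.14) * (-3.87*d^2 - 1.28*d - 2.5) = -28.6767*d^4 - 8.7495*d^3 - 13.87*d^2 + 1.9342*d + 2.85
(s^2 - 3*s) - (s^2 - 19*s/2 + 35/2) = 13*s/2 - 35/2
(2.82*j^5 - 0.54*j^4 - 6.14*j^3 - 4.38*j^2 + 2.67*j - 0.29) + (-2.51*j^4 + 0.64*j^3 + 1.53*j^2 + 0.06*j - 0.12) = 2.82*j^5 - 3.05*j^4 - 5.5*j^3 - 2.85*j^2 + 2.73*j - 0.41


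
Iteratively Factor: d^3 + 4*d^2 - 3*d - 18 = (d - 2)*(d^2 + 6*d + 9) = (d - 2)*(d + 3)*(d + 3)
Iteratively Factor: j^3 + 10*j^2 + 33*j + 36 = (j + 4)*(j^2 + 6*j + 9) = (j + 3)*(j + 4)*(j + 3)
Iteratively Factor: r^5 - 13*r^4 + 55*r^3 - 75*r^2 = (r - 5)*(r^4 - 8*r^3 + 15*r^2) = (r - 5)*(r - 3)*(r^3 - 5*r^2) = r*(r - 5)*(r - 3)*(r^2 - 5*r) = r*(r - 5)^2*(r - 3)*(r)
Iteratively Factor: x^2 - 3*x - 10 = (x - 5)*(x + 2)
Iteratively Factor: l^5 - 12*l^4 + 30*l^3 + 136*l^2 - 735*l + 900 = (l - 3)*(l^4 - 9*l^3 + 3*l^2 + 145*l - 300) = (l - 3)*(l + 4)*(l^3 - 13*l^2 + 55*l - 75) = (l - 5)*(l - 3)*(l + 4)*(l^2 - 8*l + 15) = (l - 5)*(l - 3)^2*(l + 4)*(l - 5)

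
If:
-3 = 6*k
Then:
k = -1/2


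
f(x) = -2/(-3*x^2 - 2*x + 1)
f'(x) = -2*(6*x + 2)/(-3*x^2 - 2*x + 1)^2 = 4*(-3*x - 1)/(3*x^2 + 2*x - 1)^2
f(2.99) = 0.06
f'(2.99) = -0.04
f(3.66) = 0.04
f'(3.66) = -0.02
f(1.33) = 0.29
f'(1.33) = -0.41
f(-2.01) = 0.28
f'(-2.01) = 0.40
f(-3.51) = 0.07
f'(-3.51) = 0.05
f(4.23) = 0.03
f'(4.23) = -0.01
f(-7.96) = 0.01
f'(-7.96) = 0.00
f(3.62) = 0.04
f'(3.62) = -0.02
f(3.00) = 0.06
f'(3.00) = -0.04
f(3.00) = 0.06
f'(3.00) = -0.04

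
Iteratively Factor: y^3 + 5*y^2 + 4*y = (y + 4)*(y^2 + y) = y*(y + 4)*(y + 1)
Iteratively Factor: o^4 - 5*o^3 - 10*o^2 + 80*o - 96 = (o - 4)*(o^3 - o^2 - 14*o + 24) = (o - 4)*(o - 3)*(o^2 + 2*o - 8) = (o - 4)*(o - 3)*(o + 4)*(o - 2)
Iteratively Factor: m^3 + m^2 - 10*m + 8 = (m - 2)*(m^2 + 3*m - 4) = (m - 2)*(m - 1)*(m + 4)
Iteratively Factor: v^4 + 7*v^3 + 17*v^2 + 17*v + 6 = (v + 1)*(v^3 + 6*v^2 + 11*v + 6) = (v + 1)*(v + 3)*(v^2 + 3*v + 2) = (v + 1)^2*(v + 3)*(v + 2)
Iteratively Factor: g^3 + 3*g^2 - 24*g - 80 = (g + 4)*(g^2 - g - 20) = (g - 5)*(g + 4)*(g + 4)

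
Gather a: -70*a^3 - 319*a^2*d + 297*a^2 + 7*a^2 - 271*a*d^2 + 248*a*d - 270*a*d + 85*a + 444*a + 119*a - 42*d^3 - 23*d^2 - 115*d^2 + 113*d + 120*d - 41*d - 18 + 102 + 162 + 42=-70*a^3 + a^2*(304 - 319*d) + a*(-271*d^2 - 22*d + 648) - 42*d^3 - 138*d^2 + 192*d + 288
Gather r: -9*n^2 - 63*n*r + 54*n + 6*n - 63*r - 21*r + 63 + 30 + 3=-9*n^2 + 60*n + r*(-63*n - 84) + 96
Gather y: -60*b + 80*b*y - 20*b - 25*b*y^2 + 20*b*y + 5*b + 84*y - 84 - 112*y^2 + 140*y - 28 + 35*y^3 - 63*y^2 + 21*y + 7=-75*b + 35*y^3 + y^2*(-25*b - 175) + y*(100*b + 245) - 105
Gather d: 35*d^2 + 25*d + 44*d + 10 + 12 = 35*d^2 + 69*d + 22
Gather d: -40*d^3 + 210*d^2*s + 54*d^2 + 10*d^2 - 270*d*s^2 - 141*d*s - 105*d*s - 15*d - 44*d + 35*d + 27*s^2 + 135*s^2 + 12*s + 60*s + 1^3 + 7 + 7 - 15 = -40*d^3 + d^2*(210*s + 64) + d*(-270*s^2 - 246*s - 24) + 162*s^2 + 72*s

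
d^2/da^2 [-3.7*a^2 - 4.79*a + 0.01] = -7.40000000000000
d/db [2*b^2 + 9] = 4*b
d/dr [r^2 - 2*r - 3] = 2*r - 2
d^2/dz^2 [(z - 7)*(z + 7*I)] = 2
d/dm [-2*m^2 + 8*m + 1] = 8 - 4*m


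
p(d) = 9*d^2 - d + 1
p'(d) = 18*d - 1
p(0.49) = 2.67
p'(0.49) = 7.82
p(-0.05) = 1.07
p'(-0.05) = -1.90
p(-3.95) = 145.37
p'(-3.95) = -72.10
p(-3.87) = 139.66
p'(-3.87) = -70.66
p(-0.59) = 4.72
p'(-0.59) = -11.62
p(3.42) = 102.85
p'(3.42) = 60.56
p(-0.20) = 1.56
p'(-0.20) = -4.60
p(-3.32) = 103.52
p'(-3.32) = -60.76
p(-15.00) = 2041.00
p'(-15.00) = -271.00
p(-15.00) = 2041.00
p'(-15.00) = -271.00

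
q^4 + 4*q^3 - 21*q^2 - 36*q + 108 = (q - 3)*(q - 2)*(q + 3)*(q + 6)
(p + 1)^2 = p^2 + 2*p + 1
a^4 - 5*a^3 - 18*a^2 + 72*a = a*(a - 6)*(a - 3)*(a + 4)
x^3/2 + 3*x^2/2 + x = x*(x/2 + 1/2)*(x + 2)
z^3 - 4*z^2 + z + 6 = (z - 3)*(z - 2)*(z + 1)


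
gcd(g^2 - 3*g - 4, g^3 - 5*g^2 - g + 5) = g + 1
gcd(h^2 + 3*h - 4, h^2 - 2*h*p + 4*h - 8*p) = h + 4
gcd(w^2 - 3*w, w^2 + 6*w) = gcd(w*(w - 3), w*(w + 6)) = w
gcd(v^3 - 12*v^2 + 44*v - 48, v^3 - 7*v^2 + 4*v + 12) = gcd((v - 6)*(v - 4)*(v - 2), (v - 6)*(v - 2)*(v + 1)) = v^2 - 8*v + 12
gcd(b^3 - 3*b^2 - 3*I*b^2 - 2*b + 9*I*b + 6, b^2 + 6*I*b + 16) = b - 2*I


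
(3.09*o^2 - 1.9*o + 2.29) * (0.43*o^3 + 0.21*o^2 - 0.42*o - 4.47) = 1.3287*o^5 - 0.1681*o^4 - 0.7121*o^3 - 12.5334*o^2 + 7.5312*o - 10.2363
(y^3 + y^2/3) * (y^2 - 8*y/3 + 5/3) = y^5 - 7*y^4/3 + 7*y^3/9 + 5*y^2/9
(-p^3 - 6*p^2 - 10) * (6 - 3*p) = 3*p^4 + 12*p^3 - 36*p^2 + 30*p - 60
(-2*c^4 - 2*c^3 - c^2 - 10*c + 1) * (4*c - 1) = -8*c^5 - 6*c^4 - 2*c^3 - 39*c^2 + 14*c - 1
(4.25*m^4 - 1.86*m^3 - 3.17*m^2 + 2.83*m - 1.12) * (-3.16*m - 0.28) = -13.43*m^5 + 4.6876*m^4 + 10.538*m^3 - 8.0552*m^2 + 2.7468*m + 0.3136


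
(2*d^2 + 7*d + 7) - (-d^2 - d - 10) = 3*d^2 + 8*d + 17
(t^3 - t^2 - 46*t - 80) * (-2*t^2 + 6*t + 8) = -2*t^5 + 8*t^4 + 94*t^3 - 124*t^2 - 848*t - 640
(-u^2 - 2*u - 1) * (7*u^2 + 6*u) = -7*u^4 - 20*u^3 - 19*u^2 - 6*u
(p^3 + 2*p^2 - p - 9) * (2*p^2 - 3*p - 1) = 2*p^5 + p^4 - 9*p^3 - 17*p^2 + 28*p + 9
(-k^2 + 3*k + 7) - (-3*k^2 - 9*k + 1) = 2*k^2 + 12*k + 6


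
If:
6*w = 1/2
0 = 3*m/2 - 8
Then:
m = 16/3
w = 1/12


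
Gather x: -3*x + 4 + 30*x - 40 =27*x - 36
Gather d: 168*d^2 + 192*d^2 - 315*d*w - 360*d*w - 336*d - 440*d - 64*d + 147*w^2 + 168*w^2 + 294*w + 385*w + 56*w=360*d^2 + d*(-675*w - 840) + 315*w^2 + 735*w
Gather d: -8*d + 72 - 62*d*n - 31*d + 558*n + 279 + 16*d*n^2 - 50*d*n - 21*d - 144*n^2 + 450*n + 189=d*(16*n^2 - 112*n - 60) - 144*n^2 + 1008*n + 540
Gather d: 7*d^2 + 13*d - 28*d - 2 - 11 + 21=7*d^2 - 15*d + 8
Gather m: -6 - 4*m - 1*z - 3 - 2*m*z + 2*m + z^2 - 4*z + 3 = m*(-2*z - 2) + z^2 - 5*z - 6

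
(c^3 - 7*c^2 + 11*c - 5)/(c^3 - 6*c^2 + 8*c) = (c^3 - 7*c^2 + 11*c - 5)/(c*(c^2 - 6*c + 8))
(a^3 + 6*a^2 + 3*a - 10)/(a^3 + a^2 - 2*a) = (a + 5)/a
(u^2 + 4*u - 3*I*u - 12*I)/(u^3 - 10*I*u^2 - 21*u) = (u + 4)/(u*(u - 7*I))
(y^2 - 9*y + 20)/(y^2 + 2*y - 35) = (y - 4)/(y + 7)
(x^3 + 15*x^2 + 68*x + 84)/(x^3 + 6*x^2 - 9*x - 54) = (x^2 + 9*x + 14)/(x^2 - 9)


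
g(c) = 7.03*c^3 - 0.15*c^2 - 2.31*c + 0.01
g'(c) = 21.09*c^2 - 0.3*c - 2.31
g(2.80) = 146.69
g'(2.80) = 162.20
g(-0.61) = -0.23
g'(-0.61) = 5.72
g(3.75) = 359.96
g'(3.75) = 293.14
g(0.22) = -0.43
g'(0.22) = -1.36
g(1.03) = 5.15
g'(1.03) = 19.76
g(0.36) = -0.51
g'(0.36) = 0.32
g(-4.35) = -571.44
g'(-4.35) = 398.07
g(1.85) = 39.73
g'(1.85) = 69.32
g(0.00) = 0.01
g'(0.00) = -2.31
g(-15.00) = -23725.34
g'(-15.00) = 4747.44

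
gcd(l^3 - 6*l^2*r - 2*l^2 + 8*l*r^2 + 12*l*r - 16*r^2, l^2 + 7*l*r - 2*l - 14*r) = l - 2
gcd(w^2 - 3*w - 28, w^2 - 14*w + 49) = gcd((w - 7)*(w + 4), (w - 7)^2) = w - 7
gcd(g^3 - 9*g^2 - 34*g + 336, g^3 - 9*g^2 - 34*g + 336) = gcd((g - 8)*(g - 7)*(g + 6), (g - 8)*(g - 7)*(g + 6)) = g^3 - 9*g^2 - 34*g + 336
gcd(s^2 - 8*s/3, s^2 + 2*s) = s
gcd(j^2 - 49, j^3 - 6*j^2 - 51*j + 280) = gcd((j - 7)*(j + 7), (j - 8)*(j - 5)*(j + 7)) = j + 7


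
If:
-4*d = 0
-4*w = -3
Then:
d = 0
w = 3/4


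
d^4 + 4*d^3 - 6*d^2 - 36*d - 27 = (d - 3)*(d + 1)*(d + 3)^2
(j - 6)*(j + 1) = j^2 - 5*j - 6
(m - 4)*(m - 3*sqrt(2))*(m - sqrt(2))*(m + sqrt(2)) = m^4 - 3*sqrt(2)*m^3 - 4*m^3 - 2*m^2 + 12*sqrt(2)*m^2 + 8*m + 6*sqrt(2)*m - 24*sqrt(2)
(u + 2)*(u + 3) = u^2 + 5*u + 6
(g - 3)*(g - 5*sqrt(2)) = g^2 - 5*sqrt(2)*g - 3*g + 15*sqrt(2)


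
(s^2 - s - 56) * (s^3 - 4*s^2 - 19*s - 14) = s^5 - 5*s^4 - 71*s^3 + 229*s^2 + 1078*s + 784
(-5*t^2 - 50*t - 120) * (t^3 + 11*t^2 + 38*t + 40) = -5*t^5 - 105*t^4 - 860*t^3 - 3420*t^2 - 6560*t - 4800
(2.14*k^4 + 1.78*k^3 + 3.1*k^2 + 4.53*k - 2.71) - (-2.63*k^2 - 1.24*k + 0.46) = 2.14*k^4 + 1.78*k^3 + 5.73*k^2 + 5.77*k - 3.17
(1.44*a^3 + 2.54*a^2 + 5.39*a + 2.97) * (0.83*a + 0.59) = 1.1952*a^4 + 2.9578*a^3 + 5.9723*a^2 + 5.6452*a + 1.7523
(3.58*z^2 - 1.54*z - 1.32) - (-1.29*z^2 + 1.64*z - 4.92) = 4.87*z^2 - 3.18*z + 3.6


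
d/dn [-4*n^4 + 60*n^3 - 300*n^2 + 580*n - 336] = -16*n^3 + 180*n^2 - 600*n + 580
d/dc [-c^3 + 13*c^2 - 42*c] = -3*c^2 + 26*c - 42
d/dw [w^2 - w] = 2*w - 1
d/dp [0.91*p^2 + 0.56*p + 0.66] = 1.82*p + 0.56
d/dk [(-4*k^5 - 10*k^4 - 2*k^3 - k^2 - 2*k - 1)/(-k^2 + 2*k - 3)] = 2*(6*k^6 - 6*k^5 + k^4 + 56*k^3 + 7*k^2 + 2*k + 4)/(k^4 - 4*k^3 + 10*k^2 - 12*k + 9)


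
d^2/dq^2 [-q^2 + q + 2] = -2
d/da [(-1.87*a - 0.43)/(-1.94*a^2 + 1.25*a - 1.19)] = (-3.6278*a^2 - 1.6684*a + 2.7628)/(3.7636*a^4 - 4.85*a^3 + 6.1797*a^2 - 2.975*a + 1.4161)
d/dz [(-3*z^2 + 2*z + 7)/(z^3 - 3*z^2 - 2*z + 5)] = (3*z^4 - 4*z^3 - 9*z^2 + 12*z + 24)/(z^6 - 6*z^5 + 5*z^4 + 22*z^3 - 26*z^2 - 20*z + 25)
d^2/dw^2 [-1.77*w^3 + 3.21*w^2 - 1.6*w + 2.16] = 6.42 - 10.62*w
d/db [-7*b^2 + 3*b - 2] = 3 - 14*b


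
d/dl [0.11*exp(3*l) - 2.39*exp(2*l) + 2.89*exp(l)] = (0.33*exp(2*l) - 4.78*exp(l) + 2.89)*exp(l)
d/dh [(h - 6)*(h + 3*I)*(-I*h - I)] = -3*I*h^2 + h*(6 + 10*I) - 15 + 6*I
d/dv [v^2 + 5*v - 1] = 2*v + 5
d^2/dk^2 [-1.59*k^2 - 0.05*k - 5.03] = -3.18000000000000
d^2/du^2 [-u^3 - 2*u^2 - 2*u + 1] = -6*u - 4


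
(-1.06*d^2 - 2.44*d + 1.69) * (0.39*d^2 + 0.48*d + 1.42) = -0.4134*d^4 - 1.4604*d^3 - 2.0173*d^2 - 2.6536*d + 2.3998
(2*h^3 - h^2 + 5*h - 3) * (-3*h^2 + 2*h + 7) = -6*h^5 + 7*h^4 - 3*h^3 + 12*h^2 + 29*h - 21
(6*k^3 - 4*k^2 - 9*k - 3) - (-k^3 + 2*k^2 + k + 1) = 7*k^3 - 6*k^2 - 10*k - 4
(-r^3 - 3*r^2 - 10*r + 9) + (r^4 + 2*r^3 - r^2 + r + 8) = r^4 + r^3 - 4*r^2 - 9*r + 17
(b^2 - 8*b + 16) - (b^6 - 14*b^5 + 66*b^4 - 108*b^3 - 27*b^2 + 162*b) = -b^6 + 14*b^5 - 66*b^4 + 108*b^3 + 28*b^2 - 170*b + 16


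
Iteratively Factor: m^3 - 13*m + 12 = (m - 3)*(m^2 + 3*m - 4) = (m - 3)*(m + 4)*(m - 1)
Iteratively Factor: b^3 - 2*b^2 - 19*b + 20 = (b - 1)*(b^2 - b - 20) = (b - 1)*(b + 4)*(b - 5)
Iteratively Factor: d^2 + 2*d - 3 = (d + 3)*(d - 1)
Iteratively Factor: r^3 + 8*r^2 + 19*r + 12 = (r + 3)*(r^2 + 5*r + 4) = (r + 1)*(r + 3)*(r + 4)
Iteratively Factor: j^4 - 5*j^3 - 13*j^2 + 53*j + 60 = (j + 1)*(j^3 - 6*j^2 - 7*j + 60) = (j + 1)*(j + 3)*(j^2 - 9*j + 20) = (j - 5)*(j + 1)*(j + 3)*(j - 4)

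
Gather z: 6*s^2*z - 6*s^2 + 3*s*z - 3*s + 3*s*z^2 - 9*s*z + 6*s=-6*s^2 + 3*s*z^2 + 3*s + z*(6*s^2 - 6*s)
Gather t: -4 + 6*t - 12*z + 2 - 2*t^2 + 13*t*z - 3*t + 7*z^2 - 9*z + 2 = -2*t^2 + t*(13*z + 3) + 7*z^2 - 21*z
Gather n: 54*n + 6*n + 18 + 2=60*n + 20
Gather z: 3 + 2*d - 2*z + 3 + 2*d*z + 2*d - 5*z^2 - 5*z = 4*d - 5*z^2 + z*(2*d - 7) + 6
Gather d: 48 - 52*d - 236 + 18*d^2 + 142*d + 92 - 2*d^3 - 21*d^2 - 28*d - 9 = -2*d^3 - 3*d^2 + 62*d - 105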